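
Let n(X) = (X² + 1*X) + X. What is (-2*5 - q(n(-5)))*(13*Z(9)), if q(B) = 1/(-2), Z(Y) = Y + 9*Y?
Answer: -11115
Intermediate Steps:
Z(Y) = 10*Y
n(X) = X² + 2*X (n(X) = (X² + X) + X = (X + X²) + X = X² + 2*X)
q(B) = -½
(-2*5 - q(n(-5)))*(13*Z(9)) = (-2*5 - 1*(-½))*(13*(10*9)) = (-10 + ½)*(13*90) = -19/2*1170 = -11115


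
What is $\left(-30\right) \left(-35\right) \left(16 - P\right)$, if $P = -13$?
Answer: $30450$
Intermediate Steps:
$\left(-30\right) \left(-35\right) \left(16 - P\right) = \left(-30\right) \left(-35\right) \left(16 - -13\right) = 1050 \left(16 + 13\right) = 1050 \cdot 29 = 30450$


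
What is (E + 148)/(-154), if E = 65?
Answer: -213/154 ≈ -1.3831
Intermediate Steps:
(E + 148)/(-154) = (65 + 148)/(-154) = -1/154*213 = -213/154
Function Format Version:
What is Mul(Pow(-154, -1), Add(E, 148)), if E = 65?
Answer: Rational(-213, 154) ≈ -1.3831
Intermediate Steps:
Mul(Pow(-154, -1), Add(E, 148)) = Mul(Pow(-154, -1), Add(65, 148)) = Mul(Rational(-1, 154), 213) = Rational(-213, 154)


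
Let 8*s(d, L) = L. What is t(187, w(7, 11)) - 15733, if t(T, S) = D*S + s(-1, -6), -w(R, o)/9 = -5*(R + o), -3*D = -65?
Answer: 7265/4 ≈ 1816.3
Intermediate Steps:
s(d, L) = L/8
D = 65/3 (D = -1/3*(-65) = 65/3 ≈ 21.667)
w(R, o) = 45*R + 45*o (w(R, o) = -(-45)*(R + o) = -9*(-5*R - 5*o) = 45*R + 45*o)
t(T, S) = -3/4 + 65*S/3 (t(T, S) = 65*S/3 + (1/8)*(-6) = 65*S/3 - 3/4 = -3/4 + 65*S/3)
t(187, w(7, 11)) - 15733 = (-3/4 + 65*(45*7 + 45*11)/3) - 15733 = (-3/4 + 65*(315 + 495)/3) - 15733 = (-3/4 + (65/3)*810) - 15733 = (-3/4 + 17550) - 15733 = 70197/4 - 15733 = 7265/4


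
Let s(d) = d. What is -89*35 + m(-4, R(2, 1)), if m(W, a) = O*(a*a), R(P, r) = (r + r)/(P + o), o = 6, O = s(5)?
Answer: -49835/16 ≈ -3114.7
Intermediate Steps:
O = 5
R(P, r) = 2*r/(6 + P) (R(P, r) = (r + r)/(P + 6) = (2*r)/(6 + P) = 2*r/(6 + P))
m(W, a) = 5*a² (m(W, a) = 5*(a*a) = 5*a²)
-89*35 + m(-4, R(2, 1)) = -89*35 + 5*(2*1/(6 + 2))² = -3115 + 5*(2*1/8)² = -3115 + 5*(2*1*(⅛))² = -3115 + 5*(¼)² = -3115 + 5*(1/16) = -3115 + 5/16 = -49835/16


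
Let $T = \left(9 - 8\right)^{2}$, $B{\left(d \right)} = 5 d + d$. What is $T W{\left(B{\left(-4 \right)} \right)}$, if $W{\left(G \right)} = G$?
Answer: $-24$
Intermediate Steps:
$B{\left(d \right)} = 6 d$
$T = 1$ ($T = 1^{2} = 1$)
$T W{\left(B{\left(-4 \right)} \right)} = 1 \cdot 6 \left(-4\right) = 1 \left(-24\right) = -24$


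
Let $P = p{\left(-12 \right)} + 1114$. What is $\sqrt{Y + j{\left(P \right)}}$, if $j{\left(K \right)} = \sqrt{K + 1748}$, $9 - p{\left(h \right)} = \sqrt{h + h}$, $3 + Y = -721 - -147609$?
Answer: $\sqrt{146885 + \sqrt{2871 - 2 i \sqrt{6}}} \approx 383.33 - 6.0 \cdot 10^{-5} i$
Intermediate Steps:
$Y = 146885$ ($Y = -3 - -146888 = -3 + \left(-721 + 147609\right) = -3 + 146888 = 146885$)
$p{\left(h \right)} = 9 - \sqrt{2} \sqrt{h}$ ($p{\left(h \right)} = 9 - \sqrt{h + h} = 9 - \sqrt{2 h} = 9 - \sqrt{2} \sqrt{h}$)
$P = 1123 - 2 i \sqrt{6}$ ($P = \left(9 - \sqrt{2} \sqrt{-12}\right) + 1114 = \left(9 - \sqrt{2} \cdot 2 i \sqrt{3}\right) + 1114 = \left(9 - 2 i \sqrt{6}\right) + 1114 = 1123 - 2 i \sqrt{6} \approx 1123.0 - 4.899 i$)
$j{\left(K \right)} = \sqrt{1748 + K}$
$\sqrt{Y + j{\left(P \right)}} = \sqrt{146885 + \sqrt{1748 + \left(1123 - 2 i \sqrt{6}\right)}} = \sqrt{146885 + \sqrt{2871 - 2 i \sqrt{6}}}$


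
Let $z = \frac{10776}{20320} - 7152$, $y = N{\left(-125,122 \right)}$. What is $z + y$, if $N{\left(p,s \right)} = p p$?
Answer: $\frac{21522767}{2540} \approx 8473.5$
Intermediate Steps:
$N{\left(p,s \right)} = p^{2}$
$y = 15625$ ($y = \left(-125\right)^{2} = 15625$)
$z = - \frac{18164733}{2540}$ ($z = 10776 \cdot \frac{1}{20320} - 7152 = \frac{1347}{2540} - 7152 = - \frac{18164733}{2540} \approx -7151.5$)
$z + y = - \frac{18164733}{2540} + 15625 = \frac{21522767}{2540}$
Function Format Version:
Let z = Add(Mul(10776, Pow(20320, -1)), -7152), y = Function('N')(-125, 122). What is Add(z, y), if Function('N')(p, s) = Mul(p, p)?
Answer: Rational(21522767, 2540) ≈ 8473.5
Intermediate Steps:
Function('N')(p, s) = Pow(p, 2)
y = 15625 (y = Pow(-125, 2) = 15625)
z = Rational(-18164733, 2540) (z = Add(Mul(10776, Rational(1, 20320)), -7152) = Add(Rational(1347, 2540), -7152) = Rational(-18164733, 2540) ≈ -7151.5)
Add(z, y) = Add(Rational(-18164733, 2540), 15625) = Rational(21522767, 2540)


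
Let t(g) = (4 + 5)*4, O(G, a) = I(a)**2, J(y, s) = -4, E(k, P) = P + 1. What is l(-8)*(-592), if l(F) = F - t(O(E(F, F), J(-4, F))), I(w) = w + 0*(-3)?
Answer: 26048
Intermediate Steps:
I(w) = w (I(w) = w + 0 = w)
E(k, P) = 1 + P
O(G, a) = a**2
t(g) = 36 (t(g) = 9*4 = 36)
l(F) = -36 + F (l(F) = F - 1*36 = F - 36 = -36 + F)
l(-8)*(-592) = (-36 - 8)*(-592) = -44*(-592) = 26048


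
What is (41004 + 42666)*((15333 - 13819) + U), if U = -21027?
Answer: -1632652710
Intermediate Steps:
(41004 + 42666)*((15333 - 13819) + U) = (41004 + 42666)*((15333 - 13819) - 21027) = 83670*(1514 - 21027) = 83670*(-19513) = -1632652710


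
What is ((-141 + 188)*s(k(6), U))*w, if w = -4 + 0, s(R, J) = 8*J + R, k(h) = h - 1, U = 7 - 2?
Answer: -8460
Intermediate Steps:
U = 5
k(h) = -1 + h
s(R, J) = R + 8*J
w = -4
((-141 + 188)*s(k(6), U))*w = ((-141 + 188)*((-1 + 6) + 8*5))*(-4) = (47*(5 + 40))*(-4) = (47*45)*(-4) = 2115*(-4) = -8460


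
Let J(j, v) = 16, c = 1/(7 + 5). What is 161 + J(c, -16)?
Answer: 177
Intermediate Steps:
c = 1/12 ≈ 0.083333
161 + J(c, -16) = 161 + 16 = 177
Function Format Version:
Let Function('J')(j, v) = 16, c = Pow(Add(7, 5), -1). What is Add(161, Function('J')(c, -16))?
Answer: 177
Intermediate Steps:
c = Rational(1, 12) (c = Pow(12, -1) = Rational(1, 12) ≈ 0.083333)
Add(161, Function('J')(c, -16)) = Add(161, 16) = 177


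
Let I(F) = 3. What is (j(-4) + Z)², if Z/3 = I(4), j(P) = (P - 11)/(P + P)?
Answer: 7569/64 ≈ 118.27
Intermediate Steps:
j(P) = (-11 + P)/(2*P) (j(P) = (-11 + P)/((2*P)) = (-11 + P)*(1/(2*P)) = (-11 + P)/(2*P))
Z = 9 (Z = 3*3 = 9)
(j(-4) + Z)² = ((½)*(-11 - 4)/(-4) + 9)² = ((½)*(-¼)*(-15) + 9)² = (15/8 + 9)² = (87/8)² = 7569/64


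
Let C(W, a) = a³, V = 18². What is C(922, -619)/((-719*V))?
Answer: 237176659/232956 ≈ 1018.1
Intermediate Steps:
V = 324
C(922, -619)/((-719*V)) = (-619)³/((-719*324)) = -237176659/(-232956) = -237176659*(-1/232956) = 237176659/232956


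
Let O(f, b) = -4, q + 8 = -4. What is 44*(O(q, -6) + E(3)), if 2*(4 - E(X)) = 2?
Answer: -44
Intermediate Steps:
q = -12 (q = -8 - 4 = -12)
E(X) = 3 (E(X) = 4 - ½*2 = 4 - 1 = 3)
44*(O(q, -6) + E(3)) = 44*(-4 + 3) = 44*(-1) = -44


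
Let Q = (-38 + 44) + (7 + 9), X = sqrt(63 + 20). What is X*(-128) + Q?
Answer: 22 - 128*sqrt(83) ≈ -1144.1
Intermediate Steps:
X = sqrt(83) ≈ 9.1104
Q = 22 (Q = 6 + 16 = 22)
X*(-128) + Q = sqrt(83)*(-128) + 22 = -128*sqrt(83) + 22 = 22 - 128*sqrt(83)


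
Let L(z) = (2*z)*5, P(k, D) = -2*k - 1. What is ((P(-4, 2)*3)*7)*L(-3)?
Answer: -4410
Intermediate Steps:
P(k, D) = -1 - 2*k
L(z) = 10*z
((P(-4, 2)*3)*7)*L(-3) = (((-1 - 2*(-4))*3)*7)*(10*(-3)) = (((-1 + 8)*3)*7)*(-30) = ((7*3)*7)*(-30) = (21*7)*(-30) = 147*(-30) = -4410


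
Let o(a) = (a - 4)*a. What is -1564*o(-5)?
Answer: -70380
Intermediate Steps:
o(a) = a*(-4 + a) (o(a) = (-4 + a)*a = a*(-4 + a))
-1564*o(-5) = -(-7820)*(-4 - 5) = -(-7820)*(-9) = -1564*45 = -70380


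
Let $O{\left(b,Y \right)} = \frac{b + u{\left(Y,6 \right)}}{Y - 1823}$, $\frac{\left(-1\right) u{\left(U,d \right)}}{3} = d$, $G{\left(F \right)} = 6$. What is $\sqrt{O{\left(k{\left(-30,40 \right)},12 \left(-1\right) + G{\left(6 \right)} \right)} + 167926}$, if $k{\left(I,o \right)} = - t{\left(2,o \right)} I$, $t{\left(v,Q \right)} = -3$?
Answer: $\frac{\sqrt{561753137698}}{1829} \approx 409.79$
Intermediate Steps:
$u{\left(U,d \right)} = - 3 d$
$k{\left(I,o \right)} = 3 I$ ($k{\left(I,o \right)} = \left(-1\right) \left(-3\right) I = 3 I$)
$O{\left(b,Y \right)} = \frac{-18 + b}{-1823 + Y}$ ($O{\left(b,Y \right)} = \frac{b - 18}{Y - 1823} = \frac{b - 18}{-1823 + Y} = \frac{-18 + b}{-1823 + Y}$)
$\sqrt{O{\left(k{\left(-30,40 \right)},12 \left(-1\right) + G{\left(6 \right)} \right)} + 167926} = \sqrt{\frac{-18 + 3 \left(-30\right)}{-1823 + \left(12 \left(-1\right) + 6\right)} + 167926} = \sqrt{\frac{-18 - 90}{-1823 + \left(-12 + 6\right)} + 167926} = \sqrt{\frac{1}{-1823 - 6} \left(-108\right) + 167926} = \sqrt{\frac{1}{-1829} \left(-108\right) + 167926} = \sqrt{\left(- \frac{1}{1829}\right) \left(-108\right) + 167926} = \sqrt{\frac{108}{1829} + 167926} = \sqrt{\frac{307136762}{1829}} = \frac{\sqrt{561753137698}}{1829}$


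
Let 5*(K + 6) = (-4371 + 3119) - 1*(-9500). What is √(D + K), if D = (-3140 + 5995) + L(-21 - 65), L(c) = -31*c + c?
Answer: √176965/5 ≈ 84.134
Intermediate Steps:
L(c) = -30*c
K = 8218/5 (K = -6 + ((-4371 + 3119) - 1*(-9500))/5 = -6 + (-1252 + 9500)/5 = -6 + (⅕)*8248 = -6 + 8248/5 = 8218/5 ≈ 1643.6)
D = 5435 (D = (-3140 + 5995) - 30*(-21 - 65) = 2855 - 30*(-86) = 2855 + 2580 = 5435)
√(D + K) = √(5435 + 8218/5) = √(35393/5) = √176965/5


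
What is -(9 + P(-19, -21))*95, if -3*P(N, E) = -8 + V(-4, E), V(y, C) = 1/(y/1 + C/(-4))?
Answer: -1083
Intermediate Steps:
V(y, C) = 1/(y - C/4) (V(y, C) = 1/(y*1 + C*(-¼)) = 1/(y - C/4))
P(N, E) = 8/3 - 4/(3*(-16 - E)) (P(N, E) = -(-8 + 4/(-E + 4*(-4)))/3 = -(-8 + 4/(-E - 16))/3 = -(-8 + 4/(-16 - E))/3 = 8/3 - 4/(3*(-16 - E)))
-(9 + P(-19, -21))*95 = -(9 + 4*(33 + 2*(-21))/(3*(16 - 21)))*95 = -(9 + (4/3)*(33 - 42)/(-5))*95 = -(9 + (4/3)*(-⅕)*(-9))*95 = -(9 + 12/5)*95 = -57*95/5 = -1*1083 = -1083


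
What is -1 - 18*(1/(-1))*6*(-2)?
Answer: -217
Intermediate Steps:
-1 - 18*(1/(-1))*6*(-2) = -1 - 18*(1*(-1))*6*(-2) = -1 - 18*(-1*6)*(-2) = -1 - (-108)*(-2) = -1 - 18*12 = -1 - 216 = -217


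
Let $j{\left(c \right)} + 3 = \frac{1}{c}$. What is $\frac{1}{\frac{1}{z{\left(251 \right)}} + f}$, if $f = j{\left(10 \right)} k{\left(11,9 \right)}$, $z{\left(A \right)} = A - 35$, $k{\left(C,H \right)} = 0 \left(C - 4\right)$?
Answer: $216$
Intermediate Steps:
$k{\left(C,H \right)} = 0$ ($k{\left(C,H \right)} = 0 \left(-4 + C\right) = 0$)
$j{\left(c \right)} = -3 + \frac{1}{c}$
$z{\left(A \right)} = -35 + A$ ($z{\left(A \right)} = A - 35 = -35 + A$)
$f = 0$ ($f = \left(-3 + \frac{1}{10}\right) 0 = \left(- \frac{29}{10}\right) 0 = 0$)
$\frac{1}{\frac{1}{z{\left(251 \right)}} + f} = \frac{1}{\frac{1}{-35 + 251} + 0} = \frac{1}{\frac{1}{216} + 0} = \frac{1}{\frac{1}{216}} = 216$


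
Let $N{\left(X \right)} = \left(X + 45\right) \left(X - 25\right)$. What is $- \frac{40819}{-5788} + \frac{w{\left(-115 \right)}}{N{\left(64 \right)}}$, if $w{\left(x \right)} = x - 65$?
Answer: $\frac{57493243}{8201596} \approx 7.01$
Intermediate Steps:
$w{\left(x \right)} = -65 + x$
$N{\left(X \right)} = \left(-25 + X\right) \left(45 + X\right)$ ($N{\left(X \right)} = \left(45 + X\right) \left(-25 + X\right) = \left(-25 + X\right) \left(45 + X\right)$)
$- \frac{40819}{-5788} + \frac{w{\left(-115 \right)}}{N{\left(64 \right)}} = - \frac{40819}{-5788} + \frac{-65 - 115}{-1125 + 64^{2} + 20 \cdot 64} = \left(-40819\right) \left(- \frac{1}{5788}\right) - \frac{180}{-1125 + 4096 + 1280} = \frac{40819}{5788} - \frac{180}{4251} = \frac{40819}{5788} - \frac{60}{1417} = \frac{57493243}{8201596}$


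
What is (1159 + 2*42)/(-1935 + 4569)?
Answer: 1243/2634 ≈ 0.47191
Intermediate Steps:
(1159 + 2*42)/(-1935 + 4569) = (1159 + 84)/2634 = 1243*(1/2634) = 1243/2634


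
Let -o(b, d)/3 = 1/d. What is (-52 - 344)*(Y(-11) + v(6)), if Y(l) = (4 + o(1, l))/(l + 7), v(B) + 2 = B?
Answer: -1161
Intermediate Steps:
o(b, d) = -3/d
v(B) = -2 + B
Y(l) = (4 - 3/l)/(7 + l) (Y(l) = (4 - 3/l)/(l + 7) = (4 - 3/l)/(7 + l))
(-52 - 344)*(Y(-11) + v(6)) = (-52 - 344)*((-3 + 4*(-11))/((-11)*(7 - 11)) + (-2 + 6)) = -396*(-1/11*(-3 - 44)/(-4) + 4) = -396*(-1/11*(-¼)*(-47) + 4) = -396*(-47/44 + 4) = -396*129/44 = -1161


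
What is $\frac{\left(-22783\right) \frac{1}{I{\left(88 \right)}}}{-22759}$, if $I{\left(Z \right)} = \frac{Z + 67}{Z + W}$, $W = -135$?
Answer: $- \frac{1070801}{3527645} \approx -0.30355$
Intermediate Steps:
$I{\left(Z \right)} = \frac{67 + Z}{-135 + Z}$ ($I{\left(Z \right)} = \frac{Z + 67}{Z - 135} = \frac{67 + Z}{-135 + Z}$)
$\frac{\left(-22783\right) \frac{1}{I{\left(88 \right)}}}{-22759} = \frac{\left(-22783\right) \frac{1}{\frac{1}{-135 + 88} \left(67 + 88\right)}}{-22759} = - \frac{22783}{\frac{1}{-47} \cdot 155} \left(- \frac{1}{22759}\right) = - \frac{22783}{\left(- \frac{1}{47}\right) 155} \left(- \frac{1}{22759}\right) = - \frac{22783}{- \frac{155}{47}} \left(- \frac{1}{22759}\right) = \left(-22783\right) \left(- \frac{47}{155}\right) \left(- \frac{1}{22759}\right) = \frac{1070801}{155} \left(- \frac{1}{22759}\right) = - \frac{1070801}{3527645}$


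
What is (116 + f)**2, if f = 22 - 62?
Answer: 5776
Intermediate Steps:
f = -40
(116 + f)**2 = (116 - 40)**2 = 76**2 = 5776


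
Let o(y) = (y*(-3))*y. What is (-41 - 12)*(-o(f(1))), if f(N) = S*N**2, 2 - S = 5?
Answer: -1431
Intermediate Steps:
S = -3 (S = 2 - 1*5 = 2 - 5 = -3)
f(N) = -3*N**2
o(y) = -3*y**2 (o(y) = (-3*y)*y = -3*y**2)
(-41 - 12)*(-o(f(1))) = (-41 - 12)*(-(-3)*(-3*1**2)**2) = -(-53)*(-3*(-3*1)**2) = -(-53)*(-3*(-3)**2) = -(-53)*(-3*9) = -(-53)*(-27) = -53*27 = -1431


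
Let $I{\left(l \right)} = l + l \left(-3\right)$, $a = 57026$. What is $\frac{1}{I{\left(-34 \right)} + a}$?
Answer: $\frac{1}{57094} \approx 1.7515 \cdot 10^{-5}$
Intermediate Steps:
$I{\left(l \right)} = - 2 l$ ($I{\left(l \right)} = l - 3 l = - 2 l$)
$\frac{1}{I{\left(-34 \right)} + a} = \frac{1}{\left(-2\right) \left(-34\right) + 57026} = \frac{1}{68 + 57026} = \frac{1}{57094}$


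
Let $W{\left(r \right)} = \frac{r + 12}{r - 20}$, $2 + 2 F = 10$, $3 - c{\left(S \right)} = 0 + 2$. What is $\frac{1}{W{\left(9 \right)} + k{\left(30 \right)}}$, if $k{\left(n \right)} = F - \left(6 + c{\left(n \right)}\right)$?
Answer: $- \frac{11}{54} \approx -0.2037$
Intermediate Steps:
$c{\left(S \right)} = 1$ ($c{\left(S \right)} = 3 - \left(0 + 2\right) = 3 - 2 = 1$)
$F = 4$ ($F = -1 + \frac{1}{2} \cdot 10 = -1 + 5 = 4$)
$W{\left(r \right)} = \frac{12 + r}{-20 + r}$
$k{\left(n \right)} = -3$ ($k{\left(n \right)} = 4 - \left(6 + 1\right) = 4 - 7 = -3$)
$\frac{1}{W{\left(9 \right)} + k{\left(30 \right)}} = \frac{1}{\frac{12 + 9}{-20 + 9} - 3} = \frac{1}{\frac{1}{-11} \cdot 21 - 3} = \frac{1}{\left(- \frac{1}{11}\right) 21 - 3} = \frac{1}{- \frac{21}{11} - 3} = \frac{1}{- \frac{54}{11}} = - \frac{11}{54}$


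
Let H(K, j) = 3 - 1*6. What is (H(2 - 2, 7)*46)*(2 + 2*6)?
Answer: -1932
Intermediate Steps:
H(K, j) = -3 (H(K, j) = 3 - 6 = -3)
(H(2 - 2, 7)*46)*(2 + 2*6) = (-3*46)*(2 + 2*6) = -138*(2 + 12) = -138*14 = -1932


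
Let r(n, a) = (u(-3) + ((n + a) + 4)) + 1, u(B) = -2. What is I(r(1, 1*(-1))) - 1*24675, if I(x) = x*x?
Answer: -24666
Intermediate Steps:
r(n, a) = 3 + a + n (r(n, a) = (-2 + ((n + a) + 4)) + 1 = (-2 + ((a + n) + 4)) + 1 = (-2 + (4 + a + n)) + 1 = (2 + a + n) + 1 = 3 + a + n)
I(x) = x²
I(r(1, 1*(-1))) - 1*24675 = (3 + 1*(-1) + 1)² - 1*24675 = (3 - 1 + 1)² - 24675 = 3² - 24675 = 9 - 24675 = -24666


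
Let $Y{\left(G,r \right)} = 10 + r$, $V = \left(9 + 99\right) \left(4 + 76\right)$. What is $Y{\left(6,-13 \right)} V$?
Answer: $-25920$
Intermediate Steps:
$V = 8640$ ($V = 108 \cdot 80 = 8640$)
$Y{\left(6,-13 \right)} V = \left(10 - 13\right) 8640 = \left(-3\right) 8640 = -25920$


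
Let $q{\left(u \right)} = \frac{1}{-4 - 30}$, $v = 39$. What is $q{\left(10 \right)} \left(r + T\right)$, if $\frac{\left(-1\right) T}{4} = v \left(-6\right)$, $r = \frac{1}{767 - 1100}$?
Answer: $- \frac{311687}{11322} \approx -27.529$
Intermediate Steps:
$q{\left(u \right)} = - \frac{1}{34}$ ($q{\left(u \right)} = \frac{1}{-34} = - \frac{1}{34}$)
$r = - \frac{1}{333}$ ($r = \frac{1}{-333} = - \frac{1}{333} \approx -0.003003$)
$T = 936$ ($T = - 4 \cdot 39 \left(-6\right) = \left(-4\right) \left(-234\right) = 936$)
$q{\left(10 \right)} \left(r + T\right) = - \frac{- \frac{1}{333} + 936}{34} = \left(- \frac{1}{34}\right) \frac{311687}{333} = - \frac{311687}{11322}$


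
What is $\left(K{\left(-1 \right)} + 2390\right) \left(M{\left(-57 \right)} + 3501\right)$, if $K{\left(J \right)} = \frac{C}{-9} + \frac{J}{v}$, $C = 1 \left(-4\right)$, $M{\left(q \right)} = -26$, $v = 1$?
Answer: $\frac{74729875}{9} \approx 8.3033 \cdot 10^{6}$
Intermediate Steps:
$C = -4$
$K{\left(J \right)} = \frac{4}{9} + J$ ($K{\left(J \right)} = - \frac{4}{-9} + \frac{J}{1} = \left(-4\right) \left(- \frac{1}{9}\right) + J 1 = \frac{4}{9} + J$)
$\left(K{\left(-1 \right)} + 2390\right) \left(M{\left(-57 \right)} + 3501\right) = \left(\left(\frac{4}{9} - 1\right) + 2390\right) \left(-26 + 3501\right) = \left(- \frac{5}{9} + 2390\right) 3475 = \frac{21505}{9} \cdot 3475 = \frac{74729875}{9}$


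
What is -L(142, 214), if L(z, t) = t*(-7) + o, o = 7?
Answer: 1491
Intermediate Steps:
L(z, t) = 7 - 7*t (L(z, t) = t*(-7) + 7 = -7*t + 7 = 7 - 7*t)
-L(142, 214) = -(7 - 7*214) = -(7 - 1498) = -1*(-1491) = 1491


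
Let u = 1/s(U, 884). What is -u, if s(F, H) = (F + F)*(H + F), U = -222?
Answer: 1/293928 ≈ 3.4022e-6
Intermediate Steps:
s(F, H) = 2*F*(F + H) (s(F, H) = (2*F)*(F + H) = 2*F*(F + H))
u = -1/293928 (u = 1/(2*(-222)*(-222 + 884)) = 1/(2*(-222)*662) = 1/(-293928) = -1/293928 ≈ -3.4022e-6)
-u = -1*(-1/293928) = 1/293928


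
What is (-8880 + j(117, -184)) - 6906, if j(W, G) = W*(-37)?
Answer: -20115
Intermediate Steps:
j(W, G) = -37*W
(-8880 + j(117, -184)) - 6906 = (-8880 - 37*117) - 6906 = (-8880 - 4329) - 6906 = -13209 - 6906 = -20115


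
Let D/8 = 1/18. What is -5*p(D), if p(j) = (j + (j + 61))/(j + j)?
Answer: -2785/8 ≈ -348.13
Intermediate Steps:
D = 4/9 (D = 8/18 = 8*(1/18) = 4/9 ≈ 0.44444)
p(j) = (61 + 2*j)/(2*j) (p(j) = (j + (61 + j))/((2*j)) = (61 + 2*j)*(1/(2*j)) = (61 + 2*j)/(2*j))
-5*p(D) = -5*(61/2 + 4/9)/4/9 = -45*557/(4*18) = -5*557/8 = -2785/8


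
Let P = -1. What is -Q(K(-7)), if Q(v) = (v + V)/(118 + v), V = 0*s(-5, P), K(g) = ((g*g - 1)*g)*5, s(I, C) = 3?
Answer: -840/781 ≈ -1.0755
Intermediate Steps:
K(g) = 5*g*(-1 + g²) (K(g) = ((g² - 1)*g)*5 = ((-1 + g²)*g)*5 = (g*(-1 + g²))*5 = 5*g*(-1 + g²))
V = 0 (V = 0*3 = 0)
Q(v) = v/(118 + v) (Q(v) = (v + 0)/(118 + v) = v/(118 + v))
-Q(K(-7)) = -5*(-7)*(-1 + (-7)²)/(118 + 5*(-7)*(-1 + (-7)²)) = -5*(-7)*(-1 + 49)/(118 + 5*(-7)*(-1 + 49)) = -5*(-7)*48/(118 + 5*(-7)*48) = -(-1680)/(118 - 1680) = -(-1680)/(-1562) = -(-1680)*(-1)/1562 = -1*840/781 = -840/781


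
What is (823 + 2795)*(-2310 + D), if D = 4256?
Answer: 7040628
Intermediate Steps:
(823 + 2795)*(-2310 + D) = (823 + 2795)*(-2310 + 4256) = 3618*1946 = 7040628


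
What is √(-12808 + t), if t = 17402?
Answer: √4594 ≈ 67.779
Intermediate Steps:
√(-12808 + t) = √(-12808 + 17402) = √4594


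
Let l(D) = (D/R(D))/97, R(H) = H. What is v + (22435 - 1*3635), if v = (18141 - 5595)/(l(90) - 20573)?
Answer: 18757843519/997790 ≈ 18799.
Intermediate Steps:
l(D) = 1/97 (l(D) = (D/D)/97 = 1*(1/97) = 1/97)
v = -608481/997790 (v = (18141 - 5595)/(1/97 - 20573) = 12546/(-1995580/97) = 12546*(-97/1995580) = -608481/997790 ≈ -0.60983)
v + (22435 - 1*3635) = -608481/997790 + (22435 - 1*3635) = -608481/997790 + (22435 - 3635) = -608481/997790 + 18800 = 18757843519/997790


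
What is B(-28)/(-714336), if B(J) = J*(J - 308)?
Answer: -14/1063 ≈ -0.013170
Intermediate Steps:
B(J) = J*(-308 + J)
B(-28)/(-714336) = -28*(-308 - 28)/(-714336) = -28*(-336)*(-1/714336) = 9408*(-1/714336) = -14/1063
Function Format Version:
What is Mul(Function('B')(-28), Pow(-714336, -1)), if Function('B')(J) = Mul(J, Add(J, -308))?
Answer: Rational(-14, 1063) ≈ -0.013170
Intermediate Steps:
Function('B')(J) = Mul(J, Add(-308, J))
Mul(Function('B')(-28), Pow(-714336, -1)) = Mul(Mul(-28, Add(-308, -28)), Pow(-714336, -1)) = Mul(Mul(-28, -336), Rational(-1, 714336)) = Mul(9408, Rational(-1, 714336)) = Rational(-14, 1063)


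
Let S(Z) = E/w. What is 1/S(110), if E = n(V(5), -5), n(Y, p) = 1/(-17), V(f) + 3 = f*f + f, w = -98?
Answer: 1666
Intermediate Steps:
V(f) = -3 + f + f² (V(f) = -3 + (f*f + f) = -3 + (f² + f) = -3 + (f + f²) = -3 + f + f²)
n(Y, p) = -1/17
E = -1/17 ≈ -0.058824
S(Z) = 1/1666 (S(Z) = -1/17/(-98) = -1/17*(-1/98) = 1/1666)
1/S(110) = 1/(1/1666) = 1666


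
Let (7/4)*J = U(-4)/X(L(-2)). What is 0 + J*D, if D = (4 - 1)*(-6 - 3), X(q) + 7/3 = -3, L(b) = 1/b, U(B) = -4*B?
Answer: 324/7 ≈ 46.286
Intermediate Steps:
X(q) = -16/3 (X(q) = -7/3 - 3 = -16/3)
J = -12/7 (J = 4*((-4*(-4))/(-16/3))/7 = 4*(16*(-3/16))/7 = (4/7)*(-3) = -12/7 ≈ -1.7143)
D = -27 (D = 3*(-9) = -27)
0 + J*D = 0 - 12/7*(-27) = 0 + 324/7 = 324/7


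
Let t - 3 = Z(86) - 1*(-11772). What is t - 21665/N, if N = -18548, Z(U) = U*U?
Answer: 355605373/18548 ≈ 19172.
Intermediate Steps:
Z(U) = U²
t = 19171 (t = 3 + (86² - 1*(-11772)) = 3 + (7396 + 11772) = 3 + 19168 = 19171)
t - 21665/N = 19171 - 21665/(-18548) = 19171 - 21665*(-1/18548) = 19171 + 21665/18548 = 355605373/18548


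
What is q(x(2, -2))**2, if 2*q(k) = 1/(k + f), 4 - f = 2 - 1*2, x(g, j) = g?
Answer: 1/144 ≈ 0.0069444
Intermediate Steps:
f = 4 (f = 4 - (2 - 1*2) = 4 - (2 - 2) = 4 - 1*0 = 4 + 0 = 4)
q(k) = 1/(2*(4 + k)) (q(k) = 1/(2*(k + 4)) = 1/(2*(4 + k)))
q(x(2, -2))**2 = (1/(2*(4 + 2)))**2 = ((1/2)/6)**2 = ((1/2)*(1/6))**2 = (1/12)**2 = 1/144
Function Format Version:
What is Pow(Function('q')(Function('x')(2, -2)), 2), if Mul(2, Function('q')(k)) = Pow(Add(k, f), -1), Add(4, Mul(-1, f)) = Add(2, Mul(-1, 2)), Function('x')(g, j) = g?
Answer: Rational(1, 144) ≈ 0.0069444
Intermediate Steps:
f = 4 (f = Add(4, Mul(-1, Add(2, Mul(-1, 2)))) = Add(4, Mul(-1, Add(2, -2))) = Add(4, Mul(-1, 0)) = Add(4, 0) = 4)
Function('q')(k) = Mul(Rational(1, 2), Pow(Add(4, k), -1)) (Function('q')(k) = Mul(Rational(1, 2), Pow(Add(k, 4), -1)) = Mul(Rational(1, 2), Pow(Add(4, k), -1)))
Pow(Function('q')(Function('x')(2, -2)), 2) = Pow(Mul(Rational(1, 2), Pow(Add(4, 2), -1)), 2) = Pow(Mul(Rational(1, 2), Pow(6, -1)), 2) = Pow(Mul(Rational(1, 2), Rational(1, 6)), 2) = Pow(Rational(1, 12), 2) = Rational(1, 144)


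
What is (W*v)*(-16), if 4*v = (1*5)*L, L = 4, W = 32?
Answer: -2560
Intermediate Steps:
v = 5 (v = ((1*5)*4)/4 = (5*4)/4 = (¼)*20 = 5)
(W*v)*(-16) = (32*5)*(-16) = 160*(-16) = -2560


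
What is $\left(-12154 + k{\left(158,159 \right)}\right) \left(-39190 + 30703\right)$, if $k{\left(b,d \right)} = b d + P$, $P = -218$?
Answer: $-108209250$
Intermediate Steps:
$k{\left(b,d \right)} = -218 + b d$ ($k{\left(b,d \right)} = b d - 218 = -218 + b d$)
$\left(-12154 + k{\left(158,159 \right)}\right) \left(-39190 + 30703\right) = \left(-12154 + \left(-218 + 158 \cdot 159\right)\right) \left(-39190 + 30703\right) = \left(-12154 + \left(-218 + 25122\right)\right) \left(-8487\right) = \left(-12154 + 24904\right) \left(-8487\right) = 12750 \left(-8487\right) = -108209250$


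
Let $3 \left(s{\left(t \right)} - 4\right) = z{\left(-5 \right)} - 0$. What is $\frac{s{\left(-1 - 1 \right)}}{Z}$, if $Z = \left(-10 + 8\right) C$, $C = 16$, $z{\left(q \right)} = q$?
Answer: $- \frac{7}{96} \approx -0.072917$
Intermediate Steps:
$s{\left(t \right)} = \frac{7}{3}$ ($s{\left(t \right)} = 4 + \frac{-5 - 0}{3} = 4 + \frac{-5 + 0}{3} = 4 + \frac{1}{3} \left(-5\right) = 4 - \frac{5}{3} = \frac{7}{3}$)
$Z = -32$ ($Z = \left(-10 + 8\right) 16 = \left(-2\right) 16 = -32$)
$\frac{s{\left(-1 - 1 \right)}}{Z} = \frac{7}{3 \left(-32\right)} = \frac{7}{3} \left(- \frac{1}{32}\right) = - \frac{7}{96}$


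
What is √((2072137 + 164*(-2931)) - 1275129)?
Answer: 2*√79081 ≈ 562.43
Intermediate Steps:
√((2072137 + 164*(-2931)) - 1275129) = √((2072137 - 480684) - 1275129) = √(1591453 - 1275129) = √316324 = 2*√79081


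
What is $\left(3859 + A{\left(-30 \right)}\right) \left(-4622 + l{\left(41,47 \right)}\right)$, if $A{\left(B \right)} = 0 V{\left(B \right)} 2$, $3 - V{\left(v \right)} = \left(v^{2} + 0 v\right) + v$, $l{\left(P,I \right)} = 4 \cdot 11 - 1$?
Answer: $-17670361$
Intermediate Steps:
$l{\left(P,I \right)} = 43$ ($l{\left(P,I \right)} = 44 - 1 = 43$)
$V{\left(v \right)} = 3 - v - v^{2}$ ($V{\left(v \right)} = 3 - \left(\left(v^{2} + 0 v\right) + v\right) = 3 - \left(\left(v^{2} + 0\right) + v\right) = 3 - \left(v^{2} + v\right) = 3 - \left(v + v^{2}\right) = 3 - v - v^{2}$)
$A{\left(B \right)} = 0$ ($A{\left(B \right)} = 0 \left(3 - B - B^{2}\right) 2 = 0 \cdot 2 = 0$)
$\left(3859 + A{\left(-30 \right)}\right) \left(-4622 + l{\left(41,47 \right)}\right) = \left(3859 + 0\right) \left(-4622 + 43\right) = 3859 \left(-4579\right) = -17670361$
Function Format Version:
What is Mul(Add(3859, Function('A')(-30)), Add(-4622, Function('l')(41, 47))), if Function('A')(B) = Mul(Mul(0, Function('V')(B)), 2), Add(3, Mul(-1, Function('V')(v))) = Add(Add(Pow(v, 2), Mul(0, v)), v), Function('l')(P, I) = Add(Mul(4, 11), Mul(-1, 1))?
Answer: -17670361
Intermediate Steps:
Function('l')(P, I) = 43 (Function('l')(P, I) = Add(44, -1) = 43)
Function('V')(v) = Add(3, Mul(-1, v), Mul(-1, Pow(v, 2))) (Function('V')(v) = Add(3, Mul(-1, Add(Add(Pow(v, 2), Mul(0, v)), v))) = Add(3, Mul(-1, Add(Add(Pow(v, 2), 0), v))) = Add(3, Mul(-1, Add(Pow(v, 2), v))) = Add(3, Mul(-1, Add(v, Pow(v, 2)))) = Add(3, Add(Mul(-1, v), Mul(-1, Pow(v, 2)))) = Add(3, Mul(-1, v), Mul(-1, Pow(v, 2))))
Function('A')(B) = 0 (Function('A')(B) = Mul(Mul(0, Add(3, Mul(-1, B), Mul(-1, Pow(B, 2)))), 2) = Mul(0, 2) = 0)
Mul(Add(3859, Function('A')(-30)), Add(-4622, Function('l')(41, 47))) = Mul(Add(3859, 0), Add(-4622, 43)) = Mul(3859, -4579) = -17670361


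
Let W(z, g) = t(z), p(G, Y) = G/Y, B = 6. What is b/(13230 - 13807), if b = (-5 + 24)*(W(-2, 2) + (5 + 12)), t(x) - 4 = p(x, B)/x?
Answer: -2413/3462 ≈ -0.69700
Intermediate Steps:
t(x) = 25/6 (t(x) = 4 + (x/6)/x = 4 + ⅙ = 25/6)
W(z, g) = 25/6
b = 2413/6 (b = (-5 + 24)*(25/6 + (5 + 12)) = 19*(25/6 + 17) = 19*(127/6) = 2413/6 ≈ 402.17)
b/(13230 - 13807) = (2413/6)/(13230 - 13807) = (2413/6)/(-577) = -1/577*2413/6 = -2413/3462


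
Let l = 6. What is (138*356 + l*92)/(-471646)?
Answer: -24840/235823 ≈ -0.10533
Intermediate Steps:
(138*356 + l*92)/(-471646) = (138*356 + 6*92)/(-471646) = (49128 + 552)*(-1/471646) = 49680*(-1/471646) = -24840/235823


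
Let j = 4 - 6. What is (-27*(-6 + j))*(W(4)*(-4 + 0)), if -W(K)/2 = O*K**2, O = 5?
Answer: 138240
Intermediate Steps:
j = -2
W(K) = -10*K**2
(-27*(-6 + j))*(W(4)*(-4 + 0)) = (-27*(-6 - 2))*((-10*4**2)*(-4 + 0)) = (-27*(-8))*(-10*16*(-4)) = 216*(-160*(-4)) = 216*640 = 138240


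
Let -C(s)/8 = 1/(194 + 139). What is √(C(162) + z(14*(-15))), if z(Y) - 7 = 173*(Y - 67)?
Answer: I*√590348690/111 ≈ 218.89*I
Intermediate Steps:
C(s) = -8/333 (C(s) = -8/(194 + 139) = -8/333)
z(Y) = -11584 + 173*Y (z(Y) = 7 + 173*(Y - 67) = 7 + 173*(-67 + Y) = 7 + (-11591 + 173*Y) = -11584 + 173*Y)
√(C(162) + z(14*(-15))) = √(-8/333 + (-11584 + 173*(14*(-15)))) = √(-8/333 + (-11584 + 173*(-210))) = √(-8/333 + (-11584 - 36330)) = √(-8/333 - 47914) = √(-15955370/333) = I*√590348690/111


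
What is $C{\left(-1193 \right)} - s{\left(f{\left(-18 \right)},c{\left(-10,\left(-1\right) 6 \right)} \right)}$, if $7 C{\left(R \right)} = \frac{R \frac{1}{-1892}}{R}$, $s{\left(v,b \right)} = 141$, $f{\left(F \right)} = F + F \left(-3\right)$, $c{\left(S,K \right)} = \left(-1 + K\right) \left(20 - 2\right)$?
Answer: $- \frac{1867405}{13244} \approx -141.0$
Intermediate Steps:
$c{\left(S,K \right)} = -18 + 18 K$ ($c{\left(S,K \right)} = \left(-1 + K\right) 18 = -18 + 18 K$)
$f{\left(F \right)} = - 2 F$ ($f{\left(F \right)} = F - 3 F = - 2 F$)
$C{\left(R \right)} = - \frac{1}{13244}$ ($C{\left(R \right)} = \frac{\frac{R}{-1892} \frac{1}{R}}{7} = \frac{R \left(- \frac{1}{1892}\right) \frac{1}{R}}{7} = \frac{- \frac{R}{1892} \frac{1}{R}}{7} = \frac{1}{7} \left(- \frac{1}{1892}\right) = - \frac{1}{13244}$)
$C{\left(-1193 \right)} - s{\left(f{\left(-18 \right)},c{\left(-10,\left(-1\right) 6 \right)} \right)} = - \frac{1}{13244} - 141 = - \frac{1867405}{13244}$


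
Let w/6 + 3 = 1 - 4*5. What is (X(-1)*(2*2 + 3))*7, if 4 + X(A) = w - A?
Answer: -6615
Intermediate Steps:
w = -132 (w = -18 + 6*(1 - 4*5) = -18 + 6*(1 - 20) = -18 + 6*(-19) = -18 - 114 = -132)
X(A) = -136 - A (X(A) = -4 + (-132 - A) = -136 - A)
(X(-1)*(2*2 + 3))*7 = ((-136 - 1*(-1))*(2*2 + 3))*7 = ((-136 + 1)*(4 + 3))*7 = -135*7*7 = -945*7 = -6615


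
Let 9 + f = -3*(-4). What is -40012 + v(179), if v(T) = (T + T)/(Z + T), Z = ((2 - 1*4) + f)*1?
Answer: -3600901/90 ≈ -40010.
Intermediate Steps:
f = 3 (f = -9 - 3*(-4) = -9 + 12 = 3)
Z = 1 (Z = ((2 - 1*4) + 3)*1 = ((2 - 4) + 3)*1 = (-2 + 3)*1 = 1*1 = 1)
v(T) = 2*T/(1 + T) (v(T) = (T + T)/(1 + T) = (2*T)/(1 + T) = 2*T/(1 + T))
-40012 + v(179) = -40012 + 2*179/(1 + 179) = -40012 + 2*179/180 = -40012 + 2*179*(1/180) = -40012 + 179/90 = -3600901/90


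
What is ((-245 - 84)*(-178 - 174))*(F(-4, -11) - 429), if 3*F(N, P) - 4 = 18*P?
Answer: -171511648/3 ≈ -5.7171e+7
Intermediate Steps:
F(N, P) = 4/3 + 6*P (F(N, P) = 4/3 + (18*P)/3 = 4/3 + 6*P)
((-245 - 84)*(-178 - 174))*(F(-4, -11) - 429) = ((-245 - 84)*(-178 - 174))*((4/3 + 6*(-11)) - 429) = (-329*(-352))*((4/3 - 66) - 429) = 115808*(-194/3 - 429) = 115808*(-1481/3) = -171511648/3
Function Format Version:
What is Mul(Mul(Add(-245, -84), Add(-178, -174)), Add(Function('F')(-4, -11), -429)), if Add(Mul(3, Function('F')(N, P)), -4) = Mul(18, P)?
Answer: Rational(-171511648, 3) ≈ -5.7171e+7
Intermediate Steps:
Function('F')(N, P) = Add(Rational(4, 3), Mul(6, P)) (Function('F')(N, P) = Add(Rational(4, 3), Mul(Rational(1, 3), Mul(18, P))) = Add(Rational(4, 3), Mul(6, P)))
Mul(Mul(Add(-245, -84), Add(-178, -174)), Add(Function('F')(-4, -11), -429)) = Mul(Mul(Add(-245, -84), Add(-178, -174)), Add(Add(Rational(4, 3), Mul(6, -11)), -429)) = Mul(Mul(-329, -352), Add(Add(Rational(4, 3), -66), -429)) = Mul(115808, Add(Rational(-194, 3), -429)) = Mul(115808, Rational(-1481, 3)) = Rational(-171511648, 3)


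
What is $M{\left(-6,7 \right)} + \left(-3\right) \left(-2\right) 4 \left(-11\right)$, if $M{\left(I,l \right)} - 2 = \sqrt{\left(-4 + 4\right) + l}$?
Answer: $-262 + \sqrt{7} \approx -259.35$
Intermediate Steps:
$M{\left(I,l \right)} = 2 + \sqrt{l}$ ($M{\left(I,l \right)} = 2 + \sqrt{\left(-4 + 4\right) + l} = 2 + \sqrt{0 + l} = 2 + \sqrt{l}$)
$M{\left(-6,7 \right)} + \left(-3\right) \left(-2\right) 4 \left(-11\right) = \left(2 + \sqrt{7}\right) + \left(-3\right) \left(-2\right) 4 \left(-11\right) = \left(2 + \sqrt{7}\right) + 6 \cdot 4 \left(-11\right) = \left(2 + \sqrt{7}\right) + 24 \left(-11\right) = \left(2 + \sqrt{7}\right) - 264 = -262 + \sqrt{7}$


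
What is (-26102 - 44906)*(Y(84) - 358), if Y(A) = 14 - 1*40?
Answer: 27267072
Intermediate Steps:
Y(A) = -26 (Y(A) = 14 - 40 = -26)
(-26102 - 44906)*(Y(84) - 358) = (-26102 - 44906)*(-26 - 358) = -71008*(-384) = 27267072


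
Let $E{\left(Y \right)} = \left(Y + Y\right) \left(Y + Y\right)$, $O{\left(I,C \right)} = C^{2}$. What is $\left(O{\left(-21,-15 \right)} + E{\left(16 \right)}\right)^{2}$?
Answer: $1560001$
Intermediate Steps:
$E{\left(Y \right)} = 4 Y^{2}$ ($E{\left(Y \right)} = 2 Y 2 Y = 4 Y^{2}$)
$\left(O{\left(-21,-15 \right)} + E{\left(16 \right)}\right)^{2} = \left(\left(-15\right)^{2} + 4 \cdot 16^{2}\right)^{2} = \left(225 + 4 \cdot 256\right)^{2} = \left(225 + 1024\right)^{2} = 1249^{2} = 1560001$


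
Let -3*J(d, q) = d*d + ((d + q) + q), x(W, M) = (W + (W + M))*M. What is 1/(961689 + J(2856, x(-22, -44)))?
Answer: -3/5282269 ≈ -5.6794e-7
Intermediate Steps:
x(W, M) = M*(M + 2*W) (x(W, M) = (W + (M + W))*M = (M + 2*W)*M = M*(M + 2*W))
J(d, q) = -2*q/3 - d/3 - d²/3 (J(d, q) = -(d*d + ((d + q) + q))/3 = -(d² + (d + 2*q))/3 = -(d + d² + 2*q)/3 = -2*q/3 - d/3 - d²/3)
1/(961689 + J(2856, x(-22, -44))) = 1/(961689 + (-(-88)*(-44 + 2*(-22))/3 - ⅓*2856 - ⅓*2856²)) = 1/(961689 + (-(-88)*(-44 - 44)/3 - 952 - ⅓*8156736)) = 1/(961689 + (-(-88)*(-88)/3 - 952 - 2718912)) = 1/(961689 + (-⅔*3872 - 952 - 2718912)) = 1/(961689 + (-7744/3 - 952 - 2718912)) = 1/(961689 - 8167336/3) = 1/(-5282269/3) = -3/5282269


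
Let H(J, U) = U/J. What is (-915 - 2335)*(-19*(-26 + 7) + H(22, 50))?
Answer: -12987000/11 ≈ -1.1806e+6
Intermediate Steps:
(-915 - 2335)*(-19*(-26 + 7) + H(22, 50)) = (-915 - 2335)*(-19*(-26 + 7) + 50/22) = -3250*(-19*(-19) + 50*(1/22)) = -3250*(361 + 25/11) = -3250*3996/11 = -12987000/11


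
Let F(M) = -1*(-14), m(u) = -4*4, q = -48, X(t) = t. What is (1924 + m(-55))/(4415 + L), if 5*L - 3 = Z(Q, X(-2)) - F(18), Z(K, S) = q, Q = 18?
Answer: 2385/5504 ≈ 0.43332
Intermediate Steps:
m(u) = -16
F(M) = 14
Z(K, S) = -48
L = -59/5 (L = ⅗ + (-48 - 1*14)/5 = ⅗ + (-48 - 14)/5 = ⅗ + (⅕)*(-62) = ⅗ - 62/5 = -59/5 ≈ -11.800)
(1924 + m(-55))/(4415 + L) = (1924 - 16)/(4415 - 59/5) = 1908/(22016/5) = 1908*(5/22016) = 2385/5504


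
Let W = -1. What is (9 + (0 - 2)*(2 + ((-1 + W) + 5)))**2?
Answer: 1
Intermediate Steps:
(9 + (0 - 2)*(2 + ((-1 + W) + 5)))**2 = (9 + (0 - 2)*(2 + ((-1 - 1) + 5)))**2 = (9 - 2*(2 + (-2 + 5)))**2 = (9 - 2*(2 + 3))**2 = (9 - 2*5)**2 = (9 - 10)**2 = (-1)**2 = 1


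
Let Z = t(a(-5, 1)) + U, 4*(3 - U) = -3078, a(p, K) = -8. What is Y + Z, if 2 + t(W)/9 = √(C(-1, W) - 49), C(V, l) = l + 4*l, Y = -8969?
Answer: -16429/2 + 9*I*√89 ≈ -8214.5 + 84.906*I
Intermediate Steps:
C(V, l) = 5*l
U = 1545/2 (U = 3 - ¼*(-3078) = 3 + 1539/2 = 1545/2 ≈ 772.50)
t(W) = -18 + 9*√(-49 + 5*W) (t(W) = -18 + 9*√(5*W - 49) = -18 + 9*√(-49 + 5*W))
Z = 1509/2 + 9*I*√89 (Z = (-18 + 9*√(-49 + 5*(-8))) + 1545/2 = (-18 + 9*√(-49 - 40)) + 1545/2 = (-18 + 9*√(-89)) + 1545/2 = (-18 + 9*(I*√89)) + 1545/2 = (-18 + 9*I*√89) + 1545/2 = 1509/2 + 9*I*√89 ≈ 754.5 + 84.906*I)
Y + Z = -8969 + (1509/2 + 9*I*√89) = -16429/2 + 9*I*√89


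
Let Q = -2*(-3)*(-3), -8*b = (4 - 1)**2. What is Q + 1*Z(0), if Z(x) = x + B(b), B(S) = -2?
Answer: -20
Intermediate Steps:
b = -9/8 (b = -(4 - 1)**2/8 = -1/8*3**2 = -1/8*9 = -9/8 ≈ -1.1250)
Q = -18 (Q = 6*(-3) = -18)
Z(x) = -2 + x (Z(x) = x - 2 = -2 + x)
Q + 1*Z(0) = -18 + 1*(-2 + 0) = -18 + 1*(-2) = -18 - 2 = -20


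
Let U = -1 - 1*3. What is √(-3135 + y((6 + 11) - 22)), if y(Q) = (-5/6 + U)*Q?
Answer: I*√111990/6 ≈ 55.775*I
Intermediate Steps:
U = -4 (U = -1 - 3 = -4)
y(Q) = -29*Q/6 (y(Q) = (-5/6 - 4)*Q = (-5*⅙ - 4)*Q = (-⅚ - 4)*Q = -29*Q/6)
√(-3135 + y((6 + 11) - 22)) = √(-3135 - 29*((6 + 11) - 22)/6) = √(-3135 - 29*(17 - 22)/6) = √(-3135 - 29/6*(-5)) = √(-3135 + 145/6) = √(-18665/6) = I*√111990/6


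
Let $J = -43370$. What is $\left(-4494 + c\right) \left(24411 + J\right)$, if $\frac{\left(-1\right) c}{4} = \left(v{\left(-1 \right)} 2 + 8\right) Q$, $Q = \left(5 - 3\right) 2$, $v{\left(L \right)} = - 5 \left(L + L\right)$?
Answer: $93695378$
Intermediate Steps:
$v{\left(L \right)} = - 10 L$ ($v{\left(L \right)} = - 5 \cdot 2 L = - 10 L$)
$Q = 4$ ($Q = 2 \cdot 2 = 4$)
$c = -448$ ($c = - 4 \left(\left(-10\right) \left(-1\right) 2 + 8\right) 4 = - 4 \left(10 \cdot 2 + 8\right) 4 = - 4 \left(20 + 8\right) 4 = - 4 \cdot 28 \cdot 4 = \left(-4\right) 112 = -448$)
$\left(-4494 + c\right) \left(24411 + J\right) = \left(-4494 - 448\right) \left(24411 - 43370\right) = \left(-4942\right) \left(-18959\right) = 93695378$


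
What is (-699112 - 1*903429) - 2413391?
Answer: -4015932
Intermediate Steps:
(-699112 - 1*903429) - 2413391 = (-699112 - 903429) - 2413391 = -1602541 - 2413391 = -4015932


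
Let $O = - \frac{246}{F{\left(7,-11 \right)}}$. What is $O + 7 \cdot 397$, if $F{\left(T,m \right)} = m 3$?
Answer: $\frac{30651}{11} \approx 2786.5$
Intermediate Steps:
$F{\left(T,m \right)} = 3 m$
$O = \frac{82}{11}$ ($O = - \frac{246}{3 \left(-11\right)} = - \frac{246}{-33} = \left(-246\right) \left(- \frac{1}{33}\right) = \frac{82}{11} \approx 7.4545$)
$O + 7 \cdot 397 = \frac{82}{11} + 7 \cdot 397 = \frac{82}{11} + 2779 = \frac{30651}{11}$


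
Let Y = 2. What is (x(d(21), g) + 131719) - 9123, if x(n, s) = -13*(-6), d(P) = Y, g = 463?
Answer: 122674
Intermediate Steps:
d(P) = 2
x(n, s) = 78
(x(d(21), g) + 131719) - 9123 = (78 + 131719) - 9123 = 131797 - 9123 = 122674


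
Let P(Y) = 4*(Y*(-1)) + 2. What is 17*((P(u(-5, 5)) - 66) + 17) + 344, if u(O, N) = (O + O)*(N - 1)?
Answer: 2265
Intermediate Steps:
u(O, N) = 2*O*(-1 + N) (u(O, N) = (2*O)*(-1 + N) = 2*O*(-1 + N))
P(Y) = 2 - 4*Y (P(Y) = 4*(-Y) + 2 = -4*Y + 2 = 2 - 4*Y)
17*((P(u(-5, 5)) - 66) + 17) + 344 = 17*(((2 - 8*(-5)*(-1 + 5)) - 66) + 17) + 344 = 17*(((2 - 8*(-5)*4) - 66) + 17) + 344 = 17*(((2 - 4*(-40)) - 66) + 17) + 344 = 17*(((2 + 160) - 66) + 17) + 344 = 17*((162 - 66) + 17) + 344 = 17*(96 + 17) + 344 = 17*113 + 344 = 1921 + 344 = 2265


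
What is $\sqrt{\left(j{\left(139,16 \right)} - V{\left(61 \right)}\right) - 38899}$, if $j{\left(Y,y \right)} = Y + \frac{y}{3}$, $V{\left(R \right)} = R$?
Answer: $\frac{i \sqrt{349341}}{3} \approx 197.02 i$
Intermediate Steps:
$j{\left(Y,y \right)} = Y + \frac{y}{3}$ ($j{\left(Y,y \right)} = Y + y \frac{1}{3} = Y + \frac{y}{3}$)
$\sqrt{\left(j{\left(139,16 \right)} - V{\left(61 \right)}\right) - 38899} = \sqrt{\left(\left(139 + \frac{1}{3} \cdot 16\right) - 61\right) - 38899} = \sqrt{\left(\left(139 + \frac{16}{3}\right) - 61\right) - 38899} = \sqrt{\left(\frac{433}{3} - 61\right) - 38899} = \sqrt{\frac{250}{3} - 38899} = \sqrt{- \frac{116447}{3}} = \frac{i \sqrt{349341}}{3}$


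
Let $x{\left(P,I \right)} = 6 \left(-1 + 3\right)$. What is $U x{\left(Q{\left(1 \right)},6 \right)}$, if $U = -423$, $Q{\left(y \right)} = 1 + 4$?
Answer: $-5076$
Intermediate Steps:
$Q{\left(y \right)} = 5$
$x{\left(P,I \right)} = 12$ ($x{\left(P,I \right)} = 6 \cdot 2 = 12$)
$U x{\left(Q{\left(1 \right)},6 \right)} = \left(-423\right) 12 = -5076$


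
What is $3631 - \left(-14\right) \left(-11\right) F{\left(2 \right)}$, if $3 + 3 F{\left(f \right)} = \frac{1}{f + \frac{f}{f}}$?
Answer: $\frac{33911}{9} \approx 3767.9$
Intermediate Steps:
$F{\left(f \right)} = -1 + \frac{1}{3 \left(1 + f\right)}$ ($F{\left(f \right)} = -1 + \frac{1}{3 \left(f + \frac{f}{f}\right)} = -1 + \frac{1}{3 \left(f + 1\right)} = -1 + \frac{1}{3 \left(1 + f\right)}$)
$3631 - \left(-14\right) \left(-11\right) F{\left(2 \right)} = 3631 - \left(-14\right) \left(-11\right) \frac{- \frac{2}{3} - 2}{1 + 2} = 3631 - 154 \frac{- \frac{2}{3} - 2}{3} = 3631 - 154 \cdot \frac{1}{3} \left(- \frac{8}{3}\right) = 3631 - 154 \left(- \frac{8}{9}\right) = 3631 - - \frac{1232}{9} = 3631 + \frac{1232}{9} = \frac{33911}{9}$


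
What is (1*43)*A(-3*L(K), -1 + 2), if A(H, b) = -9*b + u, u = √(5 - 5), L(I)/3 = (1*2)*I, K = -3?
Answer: -387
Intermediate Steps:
L(I) = 6*I (L(I) = 3*((1*2)*I) = 3*(2*I) = 6*I)
u = 0 (u = √0 = 0)
A(H, b) = -9*b (A(H, b) = -9*b + 0 = -9*b)
(1*43)*A(-3*L(K), -1 + 2) = (1*43)*(-9*(-1 + 2)) = 43*(-9*1) = 43*(-9) = -387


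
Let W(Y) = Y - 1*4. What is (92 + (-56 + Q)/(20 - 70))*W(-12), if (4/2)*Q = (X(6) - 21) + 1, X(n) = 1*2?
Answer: -7464/5 ≈ -1492.8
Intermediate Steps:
X(n) = 2
W(Y) = -4 + Y (W(Y) = Y - 4 = -4 + Y)
Q = -9 (Q = ((2 - 21) + 1)/2 = (-19 + 1)/2 = (½)*(-18) = -9)
(92 + (-56 + Q)/(20 - 70))*W(-12) = (92 + (-56 - 9)/(20 - 70))*(-4 - 12) = (92 - 65/(-50))*(-16) = (92 - 65*(-1/50))*(-16) = (92 + 13/10)*(-16) = (933/10)*(-16) = -7464/5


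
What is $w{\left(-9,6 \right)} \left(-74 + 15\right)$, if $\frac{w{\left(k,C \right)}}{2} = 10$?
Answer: $-1180$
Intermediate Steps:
$w{\left(k,C \right)} = 20$ ($w{\left(k,C \right)} = 2 \cdot 10 = 20$)
$w{\left(-9,6 \right)} \left(-74 + 15\right) = 20 \left(-74 + 15\right) = 20 \left(-59\right) = -1180$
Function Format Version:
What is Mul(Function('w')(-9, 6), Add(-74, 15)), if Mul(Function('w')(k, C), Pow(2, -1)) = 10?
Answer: -1180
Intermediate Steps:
Function('w')(k, C) = 20 (Function('w')(k, C) = Mul(2, 10) = 20)
Mul(Function('w')(-9, 6), Add(-74, 15)) = Mul(20, Add(-74, 15)) = Mul(20, -59) = -1180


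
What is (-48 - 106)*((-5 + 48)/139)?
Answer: -6622/139 ≈ -47.640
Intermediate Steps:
(-48 - 106)*((-5 + 48)/139) = -6622/139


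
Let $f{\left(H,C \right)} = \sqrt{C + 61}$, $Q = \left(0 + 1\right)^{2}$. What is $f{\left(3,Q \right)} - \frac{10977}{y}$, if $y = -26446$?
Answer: $\frac{10977}{26446} + \sqrt{62} \approx 8.2891$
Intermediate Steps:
$Q = 1$ ($Q = 1^{2} = 1$)
$f{\left(H,C \right)} = \sqrt{61 + C}$
$f{\left(3,Q \right)} - \frac{10977}{y} = \sqrt{61 + 1} - \frac{10977}{-26446} = \sqrt{62} - 10977 \left(- \frac{1}{26446}\right) = \sqrt{62} - - \frac{10977}{26446} = \sqrt{62} + \frac{10977}{26446} = \frac{10977}{26446} + \sqrt{62}$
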